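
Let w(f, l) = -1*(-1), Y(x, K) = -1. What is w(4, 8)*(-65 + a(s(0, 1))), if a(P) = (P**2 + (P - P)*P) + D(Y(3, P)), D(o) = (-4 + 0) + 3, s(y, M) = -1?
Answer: -65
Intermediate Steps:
w(f, l) = 1
D(o) = -1 (D(o) = -4 + 3 = -1)
a(P) = -1 + P**2 (a(P) = (P**2 + (P - P)*P) - 1 = (P**2 + 0*P) - 1 = (P**2 + 0) - 1 = P**2 - 1 = -1 + P**2)
w(4, 8)*(-65 + a(s(0, 1))) = 1*(-65 + (-1 + (-1)**2)) = 1*(-65 + (-1 + 1)) = 1*(-65 + 0) = 1*(-65) = -65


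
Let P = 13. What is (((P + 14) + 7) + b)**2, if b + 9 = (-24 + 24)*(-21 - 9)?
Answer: 625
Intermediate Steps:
b = -9 (b = -9 + (-24 + 24)*(-21 - 9) = -9 + 0*(-30) = -9 + 0 = -9)
(((P + 14) + 7) + b)**2 = (((13 + 14) + 7) - 9)**2 = ((27 + 7) - 9)**2 = (34 - 9)**2 = 25**2 = 625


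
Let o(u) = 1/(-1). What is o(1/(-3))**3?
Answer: -1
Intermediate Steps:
o(u) = -1
o(1/(-3))**3 = (-1)**3 = -1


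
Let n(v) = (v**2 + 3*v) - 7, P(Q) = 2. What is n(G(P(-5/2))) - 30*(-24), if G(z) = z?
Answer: 723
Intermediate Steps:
n(v) = -7 + v**2 + 3*v
n(G(P(-5/2))) - 30*(-24) = (-7 + 2**2 + 3*2) - 30*(-24) = (-7 + 4 + 6) + 720 = 3 + 720 = 723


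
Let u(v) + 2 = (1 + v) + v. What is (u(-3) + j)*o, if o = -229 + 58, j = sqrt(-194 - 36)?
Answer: 1197 - 171*I*sqrt(230) ≈ 1197.0 - 2593.3*I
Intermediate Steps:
j = I*sqrt(230) (j = sqrt(-230) = I*sqrt(230) ≈ 15.166*I)
o = -171
u(v) = -1 + 2*v (u(v) = -2 + ((1 + v) + v) = -2 + (1 + 2*v) = -1 + 2*v)
(u(-3) + j)*o = ((-1 + 2*(-3)) + I*sqrt(230))*(-171) = ((-1 - 6) + I*sqrt(230))*(-171) = (-7 + I*sqrt(230))*(-171) = 1197 - 171*I*sqrt(230)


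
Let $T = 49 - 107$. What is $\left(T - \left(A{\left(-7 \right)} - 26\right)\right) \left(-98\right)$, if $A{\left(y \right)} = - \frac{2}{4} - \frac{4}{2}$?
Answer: $2891$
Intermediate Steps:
$A{\left(y \right)} = - \frac{5}{2}$ ($A{\left(y \right)} = \left(-2\right) \frac{1}{4} - 2 = - \frac{1}{2} - 2 = - \frac{5}{2}$)
$T = -58$ ($T = 49 - 107 = -58$)
$\left(T - \left(A{\left(-7 \right)} - 26\right)\right) \left(-98\right) = \left(-58 - \left(- \frac{5}{2} - 26\right)\right) \left(-98\right) = \left(-58 - - \frac{57}{2}\right) \left(-98\right) = \left(-58 + \frac{57}{2}\right) \left(-98\right) = \left(- \frac{59}{2}\right) \left(-98\right) = 2891$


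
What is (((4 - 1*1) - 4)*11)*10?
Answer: -110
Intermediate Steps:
(((4 - 1*1) - 4)*11)*10 = (((4 - 1) - 4)*11)*10 = ((3 - 4)*11)*10 = -1*11*10 = -11*10 = -110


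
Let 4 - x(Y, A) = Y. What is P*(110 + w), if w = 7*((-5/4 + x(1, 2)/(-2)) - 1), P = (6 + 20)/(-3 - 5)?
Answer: -4355/16 ≈ -272.19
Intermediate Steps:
P = -13/4 (P = 26/(-8) = 26*(-⅛) = -13/4 ≈ -3.2500)
x(Y, A) = 4 - Y
w = -105/4 (w = 7*((-5/4 + (4 - 1*1)/(-2)) - 1) = 7*((-5*¼ + (4 - 1)*(-½)) - 1) = 7*((-5/4 + 3*(-½)) - 1) = 7*((-5/4 - 3/2) - 1) = 7*(-11/4 - 1) = 7*(-15/4) = -105/4 ≈ -26.250)
P*(110 + w) = -13*(110 - 105/4)/4 = -13/4*335/4 = -4355/16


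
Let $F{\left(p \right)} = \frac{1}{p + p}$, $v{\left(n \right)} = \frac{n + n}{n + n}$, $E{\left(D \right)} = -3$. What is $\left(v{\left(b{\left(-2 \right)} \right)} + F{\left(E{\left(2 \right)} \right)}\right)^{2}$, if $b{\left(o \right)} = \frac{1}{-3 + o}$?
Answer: $\frac{25}{36} \approx 0.69444$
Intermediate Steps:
$v{\left(n \right)} = 1$ ($v{\left(n \right)} = \frac{2 n}{2 n} = 2 n \frac{1}{2 n} = 1$)
$F{\left(p \right)} = \frac{1}{2 p}$
$\left(v{\left(b{\left(-2 \right)} \right)} + F{\left(E{\left(2 \right)} \right)}\right)^{2} = \left(1 + \frac{1}{2 \left(-3\right)}\right)^{2} = \left(1 + \frac{1}{2} \left(- \frac{1}{3}\right)\right)^{2} = \left(1 - \frac{1}{6}\right)^{2} = \left(\frac{5}{6}\right)^{2} = \frac{25}{36}$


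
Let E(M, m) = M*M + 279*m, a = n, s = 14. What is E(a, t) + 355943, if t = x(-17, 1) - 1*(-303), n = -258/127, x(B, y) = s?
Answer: 7167568358/16129 ≈ 4.4439e+5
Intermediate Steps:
x(B, y) = 14
n = -258/127 (n = -258*1/127 = -258/127 ≈ -2.0315)
a = -258/127 ≈ -2.0315
t = 317 (t = 14 - 1*(-303) = 14 + 303 = 317)
E(M, m) = M² + 279*m
E(a, t) + 355943 = ((-258/127)² + 279*317) + 355943 = (66564/16129 + 88443) + 355943 = 1426563711/16129 + 355943 = 7167568358/16129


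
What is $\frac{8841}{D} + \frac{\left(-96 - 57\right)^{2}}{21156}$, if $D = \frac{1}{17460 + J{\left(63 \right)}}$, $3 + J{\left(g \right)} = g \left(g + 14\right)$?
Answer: $\frac{1390830905259}{7052} \approx 1.9722 \cdot 10^{8}$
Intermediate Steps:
$J{\left(g \right)} = -3 + g \left(14 + g\right)$ ($J{\left(g \right)} = -3 + g \left(g + 14\right) = -3 + g \left(14 + g\right)$)
$D = \frac{1}{22308}$ ($D = \frac{1}{17460 + \left(-3 + 63^{2} + 14 \cdot 63\right)} = \frac{1}{17460 + \left(-3 + 3969 + 882\right)} = \frac{1}{17460 + 4848} = \frac{1}{22308} \approx 4.4827 \cdot 10^{-5}$)
$\frac{8841}{D} + \frac{\left(-96 - 57\right)^{2}}{21156} = 8841 \frac{1}{\frac{1}{22308}} + \frac{\left(-96 - 57\right)^{2}}{21156} = 8841 \cdot 22308 + \left(-153\right)^{2} \cdot \frac{1}{21156} = 197225028 + 23409 \cdot \frac{1}{21156} = 197225028 + \frac{7803}{7052} = \frac{1390830905259}{7052}$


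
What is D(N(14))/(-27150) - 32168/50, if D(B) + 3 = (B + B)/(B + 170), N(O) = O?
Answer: -803492173/1248900 ≈ -643.36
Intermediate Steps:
D(B) = -3 + 2*B/(170 + B) (D(B) = -3 + (B + B)/(B + 170) = -3 + (2*B)/(170 + B) = -3 + 2*B/(170 + B))
D(N(14))/(-27150) - 32168/50 = ((-510 - 1*14)/(170 + 14))/(-27150) - 32168/50 = ((-510 - 14)/184)*(-1/27150) - 32168*1/50 = ((1/184)*(-524))*(-1/27150) - 16084/25 = -131/46*(-1/27150) - 16084/25 = 131/1248900 - 16084/25 = -803492173/1248900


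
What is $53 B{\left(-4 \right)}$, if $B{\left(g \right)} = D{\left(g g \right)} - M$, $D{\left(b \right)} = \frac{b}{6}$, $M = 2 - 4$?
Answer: $\frac{742}{3} \approx 247.33$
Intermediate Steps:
$M = -2$
$D{\left(b \right)} = \frac{b}{6}$ ($D{\left(b \right)} = b \frac{1}{6} = \frac{b}{6}$)
$B{\left(g \right)} = 2 + \frac{g^{2}}{6}$ ($B{\left(g \right)} = \frac{g g}{6} - -2 = \frac{g^{2}}{6} + 2 = 2 + \frac{g^{2}}{6}$)
$53 B{\left(-4 \right)} = 53 \left(2 + \frac{\left(-4\right)^{2}}{6}\right) = 53 \left(2 + \frac{1}{6} \cdot 16\right) = 53 \left(2 + \frac{8}{3}\right) = 53 \cdot \frac{14}{3} = \frac{742}{3}$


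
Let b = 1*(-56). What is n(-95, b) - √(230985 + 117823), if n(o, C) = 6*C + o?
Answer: -431 - 2*√87202 ≈ -1021.6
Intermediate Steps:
b = -56
n(o, C) = o + 6*C
n(-95, b) - √(230985 + 117823) = (-95 + 6*(-56)) - √(230985 + 117823) = (-95 - 336) - √348808 = -431 - 2*√87202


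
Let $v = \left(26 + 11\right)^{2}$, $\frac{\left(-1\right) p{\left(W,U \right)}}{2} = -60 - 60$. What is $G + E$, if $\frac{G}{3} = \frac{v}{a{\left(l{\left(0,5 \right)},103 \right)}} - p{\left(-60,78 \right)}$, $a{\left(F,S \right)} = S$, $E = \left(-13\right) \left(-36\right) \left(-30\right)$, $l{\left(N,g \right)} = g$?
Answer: $- \frac{1516173}{103} \approx -14720.0$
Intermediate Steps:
$E = -14040$ ($E = 468 \left(-30\right) = -14040$)
$p{\left(W,U \right)} = 240$ ($p{\left(W,U \right)} = - 2 \left(-60 - 60\right) = \left(-2\right) \left(-120\right) = 240$)
$v = 1369$ ($v = 37^{2} = 1369$)
$G = - \frac{70053}{103}$ ($G = 3 \left(\frac{1369}{103} - 240\right) = 3 \left(- \frac{23351}{103}\right) = - \frac{70053}{103} \approx -680.13$)
$G + E = - \frac{70053}{103} - 14040 = - \frac{1516173}{103}$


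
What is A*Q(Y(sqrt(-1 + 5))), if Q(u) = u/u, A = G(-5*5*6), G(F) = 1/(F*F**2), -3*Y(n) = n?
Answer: -1/3375000 ≈ -2.9630e-7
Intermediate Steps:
Y(n) = -n/3
G(F) = F**(-3) (G(F) = 1/(F**3) = F**(-3))
A = -1/3375000 (A = (-5*5*6)**(-3) = (-25*6)**(-3) = (-150)**(-3) = -1/3375000 ≈ -2.9630e-7)
Q(u) = 1
A*Q(Y(sqrt(-1 + 5))) = -1/3375000*1 = -1/3375000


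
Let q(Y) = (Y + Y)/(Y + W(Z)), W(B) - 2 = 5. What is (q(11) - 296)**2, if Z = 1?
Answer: 7038409/81 ≈ 86894.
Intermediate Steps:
W(B) = 7 (W(B) = 2 + 5 = 7)
q(Y) = 2*Y/(7 + Y) (q(Y) = (Y + Y)/(Y + 7) = (2*Y)/(7 + Y) = 2*Y/(7 + Y))
(q(11) - 296)**2 = (2*11/(7 + 11) - 296)**2 = (2*11/18 - 296)**2 = (2*11*(1/18) - 296)**2 = (11/9 - 296)**2 = (-2653/9)**2 = 7038409/81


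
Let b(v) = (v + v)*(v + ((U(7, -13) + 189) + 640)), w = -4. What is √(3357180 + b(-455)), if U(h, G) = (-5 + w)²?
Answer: √2943130 ≈ 1715.6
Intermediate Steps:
U(h, G) = 81 (U(h, G) = (-5 - 4)² = (-9)² = 81)
b(v) = 2*v*(910 + v) (b(v) = (v + v)*(v + ((81 + 189) + 640)) = (2*v)*(v + (270 + 640)) = (2*v)*(v + 910) = (2*v)*(910 + v) = 2*v*(910 + v))
√(3357180 + b(-455)) = √(3357180 + 2*(-455)*(910 - 455)) = √(3357180 + 2*(-455)*455) = √(3357180 - 414050) = √2943130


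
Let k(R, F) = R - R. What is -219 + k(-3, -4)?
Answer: -219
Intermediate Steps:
k(R, F) = 0
-219 + k(-3, -4) = -219 + 0 = -219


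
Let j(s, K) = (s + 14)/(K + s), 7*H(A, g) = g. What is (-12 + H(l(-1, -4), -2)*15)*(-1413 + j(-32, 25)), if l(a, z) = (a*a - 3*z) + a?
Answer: 1125522/49 ≈ 22970.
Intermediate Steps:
l(a, z) = a + a**2 - 3*z (l(a, z) = (a**2 - 3*z) + a = a + a**2 - 3*z)
H(A, g) = g/7
j(s, K) = (14 + s)/(K + s)
(-12 + H(l(-1, -4), -2)*15)*(-1413 + j(-32, 25)) = (-12 + ((1/7)*(-2))*15)*(-1413 + (14 - 32)/(25 - 32)) = (-12 - 2/7*15)*(-1413 - 18/(-7)) = (-12 - 30/7)*(-1413 - 1/7*(-18)) = -114*(-1413 + 18/7)/7 = -114/7*(-9873/7) = 1125522/49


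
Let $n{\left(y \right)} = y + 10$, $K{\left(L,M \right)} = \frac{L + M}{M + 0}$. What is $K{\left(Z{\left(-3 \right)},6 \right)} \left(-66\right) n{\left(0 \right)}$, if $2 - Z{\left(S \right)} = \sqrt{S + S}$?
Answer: $-880 + 110 i \sqrt{6} \approx -880.0 + 269.44 i$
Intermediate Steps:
$Z{\left(S \right)} = 2 - \sqrt{2} \sqrt{S}$ ($Z{\left(S \right)} = 2 - \sqrt{S + S} = 2 - \sqrt{2 S} = 2 - \sqrt{2} \sqrt{S}$)
$K{\left(L,M \right)} = \frac{L + M}{M}$
$n{\left(y \right)} = 10 + y$
$K{\left(Z{\left(-3 \right)},6 \right)} \left(-66\right) n{\left(0 \right)} = \frac{\left(2 - \sqrt{2} \sqrt{-3}\right) + 6}{6} \left(-66\right) \left(10 + 0\right) = \frac{\left(2 - \sqrt{2} i \sqrt{3}\right) + 6}{6} \left(-66\right) 10 = \frac{\left(2 - i \sqrt{6}\right) + 6}{6} \left(-66\right) 10 = \frac{8 - i \sqrt{6}}{6} \left(-66\right) 10 = \left(\frac{4}{3} - \frac{i \sqrt{6}}{6}\right) \left(-66\right) 10 = \left(-88 + 11 i \sqrt{6}\right) 10 = -880 + 110 i \sqrt{6}$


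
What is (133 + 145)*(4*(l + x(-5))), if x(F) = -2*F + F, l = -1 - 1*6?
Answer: -2224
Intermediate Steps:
l = -7 (l = -1 - 6 = -7)
x(F) = -F
(133 + 145)*(4*(l + x(-5))) = (133 + 145)*(4*(-7 - 1*(-5))) = 278*(4*(-7 + 5)) = 278*(4*(-2)) = 278*(-8) = -2224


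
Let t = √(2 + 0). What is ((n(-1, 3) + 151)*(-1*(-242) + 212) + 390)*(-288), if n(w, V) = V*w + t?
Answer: -19463616 - 130752*√2 ≈ -1.9649e+7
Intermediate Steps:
t = √2 ≈ 1.4142
n(w, V) = √2 + V*w (n(w, V) = V*w + √2 = √2 + V*w)
((n(-1, 3) + 151)*(-1*(-242) + 212) + 390)*(-288) = (((√2 + 3*(-1)) + 151)*(-1*(-242) + 212) + 390)*(-288) = (((√2 - 3) + 151)*(242 + 212) + 390)*(-288) = (((-3 + √2) + 151)*454 + 390)*(-288) = ((148 + √2)*454 + 390)*(-288) = ((67192 + 454*√2) + 390)*(-288) = (67582 + 454*√2)*(-288) = -19463616 - 130752*√2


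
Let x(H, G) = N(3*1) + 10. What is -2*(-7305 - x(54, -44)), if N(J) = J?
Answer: 14636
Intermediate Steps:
x(H, G) = 13 (x(H, G) = 3*1 + 10 = 3 + 10 = 13)
-2*(-7305 - x(54, -44)) = -2*(-7305 - 1*13) = -2*(-7305 - 13) = -2*(-7318) = 14636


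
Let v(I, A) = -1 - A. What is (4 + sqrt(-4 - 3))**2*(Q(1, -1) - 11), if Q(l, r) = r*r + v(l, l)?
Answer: -108 - 96*I*sqrt(7) ≈ -108.0 - 253.99*I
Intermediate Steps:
Q(l, r) = -1 + r**2 - l (Q(l, r) = r*r + (-1 - l) = r**2 + (-1 - l) = -1 + r**2 - l)
(4 + sqrt(-4 - 3))**2*(Q(1, -1) - 11) = (4 + sqrt(-4 - 3))**2*((-1 + (-1)**2 - 1*1) - 11) = (4 + sqrt(-7))**2*((-1 + 1 - 1) - 11) = (4 + I*sqrt(7))**2*(-1 - 11) = (4 + I*sqrt(7))**2*(-12) = -12*(4 + I*sqrt(7))**2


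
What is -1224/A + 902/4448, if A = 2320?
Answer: -104741/322480 ≈ -0.32480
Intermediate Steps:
-1224/A + 902/4448 = -1224/2320 + 902/4448 = -1224*1/2320 + 902*(1/4448) = -153/290 + 451/2224 = -104741/322480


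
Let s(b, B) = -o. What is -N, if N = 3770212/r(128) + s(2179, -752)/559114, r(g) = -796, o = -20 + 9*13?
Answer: 526994597345/111263686 ≈ 4736.4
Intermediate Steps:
o = 97 (o = -20 + 117 = 97)
s(b, B) = -97 (s(b, B) = -1*97 = -97)
N = -526994597345/111263686 (N = 3770212/(-796) - 97/559114 = 3770212*(-1/796) - 97*1/559114 = -942553/199 - 97/559114 = -526994597345/111263686 ≈ -4736.4)
-N = -1*(-526994597345/111263686) = 526994597345/111263686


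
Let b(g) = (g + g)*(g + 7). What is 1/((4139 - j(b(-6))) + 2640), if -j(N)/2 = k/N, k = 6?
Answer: 1/6778 ≈ 0.00014754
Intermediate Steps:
b(g) = 2*g*(7 + g) (b(g) = (2*g)*(7 + g) = 2*g*(7 + g))
j(N) = -12/N
1/((4139 - j(b(-6))) + 2640) = 1/((4139 - (-12)/(2*(-6)*(7 - 6))) + 2640) = 1/((4139 - (-12)/(2*(-6)*1)) + 2640) = 1/((4139 - (-12)/(-12)) + 2640) = 1/((4139 - (-12)*(-1)/12) + 2640) = 1/((4139 - 1*1) + 2640) = 1/((4139 - 1) + 2640) = 1/(4138 + 2640) = 1/6778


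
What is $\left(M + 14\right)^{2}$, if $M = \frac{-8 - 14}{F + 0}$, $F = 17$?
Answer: $\frac{46656}{289} \approx 161.44$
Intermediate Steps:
$M = - \frac{22}{17}$ ($M = \frac{-8 - 14}{17 + 0} = - \frac{22}{17} \approx -1.2941$)
$\left(M + 14\right)^{2} = \left(- \frac{22}{17} + 14\right)^{2} = \left(\frac{216}{17}\right)^{2} = \frac{46656}{289}$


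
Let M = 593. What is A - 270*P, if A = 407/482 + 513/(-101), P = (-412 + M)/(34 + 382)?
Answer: -616212871/5062928 ≈ -121.71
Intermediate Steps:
P = 181/416 (P = (-412 + 593)/(34 + 382) = 181/416 ≈ 0.43510)
A = -206159/48682 (A = 407*(1/482) + 513*(-1/101) = 407/482 - 513/101 = -206159/48682 ≈ -4.2348)
A - 270*P = -206159/48682 - 270*181/416 = -206159/48682 - 24435/208 = -616212871/5062928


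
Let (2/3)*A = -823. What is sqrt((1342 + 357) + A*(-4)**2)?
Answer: I*sqrt(18053) ≈ 134.36*I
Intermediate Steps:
A = -2469/2 (A = (3/2)*(-823) = -2469/2 ≈ -1234.5)
sqrt((1342 + 357) + A*(-4)**2) = sqrt((1342 + 357) - 2469/2*(-4)**2) = sqrt(1699 - 2469/2*16) = sqrt(1699 - 19752) = sqrt(-18053) = I*sqrt(18053)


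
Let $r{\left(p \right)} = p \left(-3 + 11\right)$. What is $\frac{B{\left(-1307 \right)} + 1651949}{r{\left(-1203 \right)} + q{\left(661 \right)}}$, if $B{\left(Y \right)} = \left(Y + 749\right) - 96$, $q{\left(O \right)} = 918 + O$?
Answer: $- \frac{330259}{1609} \approx -205.26$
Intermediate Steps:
$B{\left(Y \right)} = 653 + Y$ ($B{\left(Y \right)} = \left(749 + Y\right) - 96 = 653 + Y$)
$r{\left(p \right)} = 8 p$ ($r{\left(p \right)} = p 8 = 8 p$)
$\frac{B{\left(-1307 \right)} + 1651949}{r{\left(-1203 \right)} + q{\left(661 \right)}} = \frac{\left(653 - 1307\right) + 1651949}{8 \left(-1203\right) + \left(918 + 661\right)} = \frac{-654 + 1651949}{-9624 + 1579} = \frac{1651295}{-8045} = 1651295 \left(- \frac{1}{8045}\right) = - \frac{330259}{1609}$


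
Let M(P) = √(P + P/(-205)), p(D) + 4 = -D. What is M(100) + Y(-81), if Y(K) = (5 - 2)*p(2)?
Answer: -18 + 4*√10455/41 ≈ -8.0244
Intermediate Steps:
p(D) = -4 - D
Y(K) = -18 (Y(K) = (5 - 2)*(-4 - 1*2) = 3*(-4 - 2) = 3*(-6) = -18)
M(P) = 2*√10455*√P/205 (M(P) = √(P + P*(-1/205)) = √(P - P/205) = √(204*P/205) = 2*√10455*√P/205)
M(100) + Y(-81) = 2*√10455*√100/205 - 18 = (2/205)*√10455*10 - 18 = 4*√10455/41 - 18 = -18 + 4*√10455/41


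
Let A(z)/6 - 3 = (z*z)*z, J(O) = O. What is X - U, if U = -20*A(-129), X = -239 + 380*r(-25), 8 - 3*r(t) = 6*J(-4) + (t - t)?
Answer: -772795517/3 ≈ -2.5760e+8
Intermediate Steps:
r(t) = 32/3 (r(t) = 8/3 - (6*(-4) + (t - t))/3 = 8/3 - (-24 + 0)/3 = 8/3 - ⅓*(-24) = 8/3 + 8 = 32/3)
A(z) = 18 + 6*z³ (A(z) = 18 + 6*((z*z)*z) = 18 + 6*(z²*z) = 18 + 6*z³)
X = 11443/3 (X = -239 + 380*(32/3) = -239 + 12160/3 = 11443/3 ≈ 3814.3)
U = 257602320 (U = -20*(18 + 6*(-129)³) = -20*(18 + 6*(-2146689)) = -20*(18 - 12880134) = -20*(-12880116) = 257602320)
X - U = 11443/3 - 1*257602320 = 11443/3 - 257602320 = -772795517/3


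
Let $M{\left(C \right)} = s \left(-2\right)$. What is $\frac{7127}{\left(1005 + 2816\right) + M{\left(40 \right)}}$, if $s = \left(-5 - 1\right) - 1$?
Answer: $\frac{7127}{3835} \approx 1.8584$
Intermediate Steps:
$s = -7$ ($s = -6 - 1 = -7$)
$M{\left(C \right)} = 14$ ($M{\left(C \right)} = \left(-7\right) \left(-2\right) = 14$)
$\frac{7127}{\left(1005 + 2816\right) + M{\left(40 \right)}} = \frac{7127}{\left(1005 + 2816\right) + 14} = \frac{7127}{3821 + 14} = \frac{7127}{3835}$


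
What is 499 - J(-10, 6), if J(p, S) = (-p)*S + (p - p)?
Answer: 439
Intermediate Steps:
J(p, S) = -S*p (J(p, S) = -S*p + 0 = -S*p)
499 - J(-10, 6) = 499 - (-1)*6*(-10) = 499 - 1*60 = 499 - 60 = 439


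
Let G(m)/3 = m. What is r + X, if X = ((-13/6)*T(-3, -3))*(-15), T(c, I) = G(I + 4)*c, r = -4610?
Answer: -9805/2 ≈ -4902.5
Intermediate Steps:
G(m) = 3*m
T(c, I) = c*(12 + 3*I) (T(c, I) = (3*(I + 4))*c = (3*(4 + I))*c = (12 + 3*I)*c = c*(12 + 3*I))
X = -585/2 (X = ((-13/6)*(3*(-3)*(4 - 3)))*(-15) = ((-13*1/6)*(3*(-3)*1))*(-15) = -13/6*(-9)*(-15) = (39/2)*(-15) = -585/2 ≈ -292.50)
r + X = -4610 - 585/2 = -9805/2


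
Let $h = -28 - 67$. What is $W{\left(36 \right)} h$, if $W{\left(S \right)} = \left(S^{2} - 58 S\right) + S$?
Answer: $71820$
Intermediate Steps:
$W{\left(S \right)} = S^{2} - 57 S$
$h = -95$
$W{\left(36 \right)} h = 36 \left(-57 + 36\right) \left(-95\right) = 36 \left(-21\right) \left(-95\right) = \left(-756\right) \left(-95\right) = 71820$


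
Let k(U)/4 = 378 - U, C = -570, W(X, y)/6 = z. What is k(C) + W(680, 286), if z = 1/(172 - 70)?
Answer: 64465/17 ≈ 3792.1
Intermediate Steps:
z = 1/102 ≈ 0.0098039
W(X, y) = 1/17 (W(X, y) = 6*(1/102) = 1/17)
k(U) = 1512 - 4*U (k(U) = 4*(378 - U) = 1512 - 4*U)
k(C) + W(680, 286) = (1512 - 4*(-570)) + 1/17 = (1512 + 2280) + 1/17 = 3792 + 1/17 = 64465/17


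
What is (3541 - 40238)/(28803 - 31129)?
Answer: 36697/2326 ≈ 15.777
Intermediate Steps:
(3541 - 40238)/(28803 - 31129) = -36697/(-2326) = -36697*(-1/2326) = 36697/2326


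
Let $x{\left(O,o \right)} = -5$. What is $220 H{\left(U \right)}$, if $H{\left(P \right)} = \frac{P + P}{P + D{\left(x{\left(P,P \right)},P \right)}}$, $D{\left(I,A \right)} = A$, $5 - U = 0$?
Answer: $220$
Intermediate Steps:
$U = 5$ ($U = 5 - 0 = 5 + 0 = 5$)
$H{\left(P \right)} = 1$ ($H{\left(P \right)} = \frac{P + P}{P + P} = \frac{2 P}{2 P} = 2 P \frac{1}{2 P} = 1$)
$220 H{\left(U \right)} = 220 \cdot 1 = 220$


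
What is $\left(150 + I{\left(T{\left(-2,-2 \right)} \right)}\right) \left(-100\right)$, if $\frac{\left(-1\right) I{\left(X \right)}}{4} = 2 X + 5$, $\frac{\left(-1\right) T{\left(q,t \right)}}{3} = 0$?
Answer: $-13000$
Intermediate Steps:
$T{\left(q,t \right)} = 0$ ($T{\left(q,t \right)} = \left(-3\right) 0 = 0$)
$I{\left(X \right)} = -20 - 8 X$ ($I{\left(X \right)} = - 4 \left(2 X + 5\right) = - 4 \left(5 + 2 X\right) = -20 - 8 X$)
$\left(150 + I{\left(T{\left(-2,-2 \right)} \right)}\right) \left(-100\right) = \left(150 - 20\right) \left(-100\right) = 130 \left(-100\right) = -13000$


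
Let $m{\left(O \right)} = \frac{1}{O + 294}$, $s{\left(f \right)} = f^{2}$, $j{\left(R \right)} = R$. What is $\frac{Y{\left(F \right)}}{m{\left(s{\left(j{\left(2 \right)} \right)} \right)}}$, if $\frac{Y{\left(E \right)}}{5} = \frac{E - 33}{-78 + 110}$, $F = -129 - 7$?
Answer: $- \frac{125905}{16} \approx -7869.1$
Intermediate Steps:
$F = -136$ ($F = -129 - 7 = -136$)
$Y{\left(E \right)} = - \frac{165}{32} + \frac{5 E}{32}$ ($Y{\left(E \right)} = 5 \frac{E - 33}{-78 + 110} = 5 \frac{-33 + E}{32} = 5 \left(-33 + E\right) \frac{1}{32} = 5 \left(- \frac{33}{32} + \frac{E}{32}\right) = - \frac{165}{32} + \frac{5 E}{32}$)
$m{\left(O \right)} = \frac{1}{294 + O}$
$\frac{Y{\left(F \right)}}{m{\left(s{\left(j{\left(2 \right)} \right)} \right)}} = \frac{- \frac{165}{32} + \frac{5}{32} \left(-136\right)}{\frac{1}{294 + 2^{2}}} = \frac{- \frac{165}{32} - \frac{85}{4}}{\frac{1}{294 + 4}} = - \frac{845}{32 \cdot \frac{1}{298}} = - \frac{845 \frac{1}{\frac{1}{298}}}{32} = \left(- \frac{845}{32}\right) 298 = - \frac{125905}{16}$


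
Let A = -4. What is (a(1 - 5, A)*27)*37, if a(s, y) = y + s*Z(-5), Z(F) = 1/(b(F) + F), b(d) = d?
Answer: -17982/5 ≈ -3596.4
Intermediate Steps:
Z(F) = 1/(2*F) (Z(F) = 1/(F + F) = 1/(2*F))
a(s, y) = y - s/10 (a(s, y) = y + s*((½)/(-5)) = y + s*((½)*(-⅕)) = y + s*(-⅒) = y - s/10)
(a(1 - 5, A)*27)*37 = ((-4 - (1 - 5)/10)*27)*37 = ((-4 - ⅒*(-4))*27)*37 = ((-4 + ⅖)*27)*37 = -18/5*27*37 = -486/5*37 = -17982/5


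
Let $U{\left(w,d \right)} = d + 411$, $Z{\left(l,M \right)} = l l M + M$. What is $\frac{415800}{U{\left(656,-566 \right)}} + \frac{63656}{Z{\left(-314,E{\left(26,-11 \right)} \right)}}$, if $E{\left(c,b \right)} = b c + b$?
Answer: $- \frac{2435201949776}{907782579} \approx -2682.6$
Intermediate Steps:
$E{\left(c,b \right)} = b + b c$
$Z{\left(l,M \right)} = M + M l^{2}$ ($Z{\left(l,M \right)} = l^{2} M + M = M l^{2} + M = M + M l^{2}$)
$U{\left(w,d \right)} = 411 + d$
$\frac{415800}{U{\left(656,-566 \right)}} + \frac{63656}{Z{\left(-314,E{\left(26,-11 \right)} \right)}} = \frac{415800}{411 - 566} + \frac{63656}{- 11 \left(1 + 26\right) \left(1 + \left(-314\right)^{2}\right)} = \frac{415800}{-155} + \frac{63656}{\left(-11\right) 27 \left(1 + 98596\right)} = 415800 \left(- \frac{1}{155}\right) + \frac{63656}{\left(-297\right) 98597} = - \frac{83160}{31} + \frac{63656}{-29283309} = - \frac{83160}{31} + 63656 \left(- \frac{1}{29283309}\right) = - \frac{83160}{31} - \frac{63656}{29283309} = - \frac{2435201949776}{907782579}$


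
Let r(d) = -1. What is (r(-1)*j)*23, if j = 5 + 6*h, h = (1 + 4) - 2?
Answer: -529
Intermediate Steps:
h = 3 (h = 5 - 2 = 3)
j = 23 (j = 5 + 6*3 = 5 + 18 = 23)
(r(-1)*j)*23 = -1*23*23 = -23*23 = -529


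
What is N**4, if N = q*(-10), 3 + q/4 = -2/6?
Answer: 25600000000/81 ≈ 3.1605e+8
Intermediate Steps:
q = -40/3 (q = -12 + 4*(-2/6) = -12 + 4*(-2*1/6) = -12 + 4*(-1/3) = -12 - 4/3 = -40/3 ≈ -13.333)
N = 400/3 (N = -40/3*(-10) = 400/3 ≈ 133.33)
N**4 = (400/3)**4 = 25600000000/81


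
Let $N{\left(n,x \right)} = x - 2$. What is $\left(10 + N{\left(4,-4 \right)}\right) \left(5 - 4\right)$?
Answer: $4$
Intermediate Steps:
$N{\left(n,x \right)} = -2 + x$
$\left(10 + N{\left(4,-4 \right)}\right) \left(5 - 4\right) = \left(10 - 6\right) \left(5 - 4\right) = \left(10 - 6\right) \left(5 + \left(-5 + 1\right)\right) = 4 \left(5 - 4\right) = 4 \cdot 1 = 4$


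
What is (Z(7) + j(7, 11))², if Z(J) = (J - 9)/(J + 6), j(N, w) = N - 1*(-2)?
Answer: 13225/169 ≈ 78.254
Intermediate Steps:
j(N, w) = 2 + N (j(N, w) = N + 2 = 2 + N)
Z(J) = (-9 + J)/(6 + J)
(Z(7) + j(7, 11))² = ((-9 + 7)/(6 + 7) + (2 + 7))² = (-2/13 + 9)² = (115/13)² = 13225/169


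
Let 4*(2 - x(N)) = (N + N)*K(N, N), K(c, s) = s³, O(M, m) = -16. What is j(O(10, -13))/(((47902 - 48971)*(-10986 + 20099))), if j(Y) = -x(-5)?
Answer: -621/19483594 ≈ -3.1873e-5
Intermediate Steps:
x(N) = 2 - N⁴/2 (x(N) = 2 - (N + N)*N³/4 = 2 - 2*N*N³/4 = 2 - N⁴/2)
j(Y) = 621/2 (j(Y) = -(2 - ½*(-5)⁴) = -(2 - ½*625) = -(2 - 625/2) = -1*(-621/2) = 621/2)
j(O(10, -13))/(((47902 - 48971)*(-10986 + 20099))) = 621/(2*(((47902 - 48971)*(-10986 + 20099)))) = 621/(2*((-1069*9113))) = (621/2)/(-9741797) = (621/2)*(-1/9741797) = -621/19483594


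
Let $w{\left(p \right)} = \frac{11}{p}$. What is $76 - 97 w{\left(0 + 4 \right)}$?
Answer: $- \frac{763}{4} \approx -190.75$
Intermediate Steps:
$76 - 97 w{\left(0 + 4 \right)} = 76 - 97 \frac{11}{0 + 4} = 76 - 97 \cdot \frac{11}{4} = 76 - 97 \cdot 11 \cdot \frac{1}{4} = 76 - \frac{1067}{4} = - \frac{763}{4}$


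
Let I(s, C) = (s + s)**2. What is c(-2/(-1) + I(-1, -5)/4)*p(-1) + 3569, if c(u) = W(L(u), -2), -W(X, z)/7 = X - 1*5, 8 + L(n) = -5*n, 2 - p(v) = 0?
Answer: 3961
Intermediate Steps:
p(v) = 2 (p(v) = 2 - 1*0 = 2 + 0 = 2)
L(n) = -8 - 5*n
I(s, C) = 4*s**2 (I(s, C) = (2*s)**2 = 4*s**2)
W(X, z) = 35 - 7*X (W(X, z) = -7*(X - 1*5) = -7*(X - 5) = -7*(-5 + X) = 35 - 7*X)
c(u) = 91 + 35*u (c(u) = 35 - 7*(-8 - 5*u) = 35 + (56 + 35*u) = 91 + 35*u)
c(-2/(-1) + I(-1, -5)/4)*p(-1) + 3569 = (91 + 35*(-2/(-1) + (4*(-1)**2)/4))*2 + 3569 = (91 + 35*(-2*(-1) + (4*1)*(1/4)))*2 + 3569 = (91 + 35*(2 + 4*(1/4)))*2 + 3569 = (91 + 35*(2 + 1))*2 + 3569 = (91 + 35*3)*2 + 3569 = (91 + 105)*2 + 3569 = 196*2 + 3569 = 392 + 3569 = 3961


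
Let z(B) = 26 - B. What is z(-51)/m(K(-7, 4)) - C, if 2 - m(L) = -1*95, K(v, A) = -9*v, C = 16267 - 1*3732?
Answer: -1215818/97 ≈ -12534.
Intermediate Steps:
C = 12535 (C = 16267 - 3732 = 12535)
m(L) = 97 (m(L) = 2 - (-1)*95 = 2 - 1*(-95) = 2 + 95 = 97)
z(-51)/m(K(-7, 4)) - C = (26 - 1*(-51))/97 - 1*12535 = (26 + 51)*(1/97) - 12535 = 77*(1/97) - 12535 = 77/97 - 12535 = -1215818/97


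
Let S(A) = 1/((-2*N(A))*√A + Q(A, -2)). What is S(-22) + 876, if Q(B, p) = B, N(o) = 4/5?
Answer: 537839/614 + 10*I*√22/3377 ≈ 875.96 + 0.013889*I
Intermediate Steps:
N(o) = ⅘ (N(o) = 4*(⅕) = ⅘)
S(A) = 1/(A - 8*√A/5) (S(A) = 1/((-2*⅘)*√A + A) = 1/(-8*√A/5 + A) = 1/(A - 8*√A/5))
S(-22) + 876 = 5/(-8*I*√22 + 5*(-22)) + 876 = 5/(-8*I*√22 - 110) + 876 = 5/(-110 - 8*I*√22) + 876 = 876 + 5/(-110 - 8*I*√22)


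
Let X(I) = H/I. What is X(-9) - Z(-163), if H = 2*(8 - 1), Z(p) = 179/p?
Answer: -671/1467 ≈ -0.45740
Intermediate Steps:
H = 14 (H = 2*7 = 14)
X(I) = 14/I
X(-9) - Z(-163) = 14/(-9) - 179/(-163) = 14*(-⅑) - 179*(-1)/163 = -14/9 - 1*(-179/163) = -14/9 + 179/163 = -671/1467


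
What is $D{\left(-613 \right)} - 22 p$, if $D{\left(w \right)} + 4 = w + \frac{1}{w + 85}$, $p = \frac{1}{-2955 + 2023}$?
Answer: $- \frac{75903137}{123024} \approx -616.98$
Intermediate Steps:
$p = - \frac{1}{932}$ ($p = \frac{1}{-932} = - \frac{1}{932} \approx -0.001073$)
$D{\left(w \right)} = -4 + w + \frac{1}{85 + w}$ ($D{\left(w \right)} = -4 + \left(w + \frac{1}{w + 85}\right) = -4 + \left(w + \frac{1}{85 + w}\right) = -4 + w + \frac{1}{85 + w}$)
$D{\left(-613 \right)} - 22 p = \frac{-339 + \left(-613\right)^{2} + 81 \left(-613\right)}{85 - 613} - - \frac{11}{466} = \frac{-339 + 375769 - 49653}{-528} + \frac{11}{466} = \left(- \frac{1}{528}\right) 325777 + \frac{11}{466} = - \frac{325777}{528} + \frac{11}{466} = - \frac{75903137}{123024}$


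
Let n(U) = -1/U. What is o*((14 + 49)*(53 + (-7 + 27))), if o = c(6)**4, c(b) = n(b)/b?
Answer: 511/186624 ≈ 0.0027381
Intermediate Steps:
c(b) = -1/b**2 (c(b) = (-1/b)/b = -1/b**2)
o = 1/1679616 (o = (-1/6**2)**4 = (-1*1/36)**4 = (-1/36)**4 = 1/1679616 ≈ 5.9537e-7)
o*((14 + 49)*(53 + (-7 + 27))) = ((14 + 49)*(53 + (-7 + 27)))/1679616 = (63*(53 + 20))/1679616 = (63*73)/1679616 = (1/1679616)*4599 = 511/186624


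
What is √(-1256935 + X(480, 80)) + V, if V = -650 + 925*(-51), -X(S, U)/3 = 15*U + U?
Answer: -47825 + 5*I*√50431 ≈ -47825.0 + 1122.8*I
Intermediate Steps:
X(S, U) = -48*U (X(S, U) = -3*(15*U + U) = -48*U)
V = -47825 (V = -650 - 47175 = -47825)
√(-1256935 + X(480, 80)) + V = √(-1256935 - 48*80) - 47825 = √(-1256935 - 3840) - 47825 = √(-1260775) - 47825 = 5*I*√50431 - 47825 = -47825 + 5*I*√50431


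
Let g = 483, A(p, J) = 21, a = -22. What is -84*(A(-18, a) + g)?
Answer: -42336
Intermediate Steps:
-84*(A(-18, a) + g) = -84*(21 + 483) = -84*504 = -42336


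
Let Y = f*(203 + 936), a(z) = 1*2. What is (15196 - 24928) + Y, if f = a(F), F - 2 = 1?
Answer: -7454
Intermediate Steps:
F = 3 (F = 2 + 1 = 3)
a(z) = 2
f = 2
Y = 2278 (Y = 2*(203 + 936) = 2*1139 = 2278)
(15196 - 24928) + Y = (15196 - 24928) + 2278 = -9732 + 2278 = -7454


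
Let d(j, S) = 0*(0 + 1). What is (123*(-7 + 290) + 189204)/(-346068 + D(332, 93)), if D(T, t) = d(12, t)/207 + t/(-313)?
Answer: -23372023/36106459 ≈ -0.64731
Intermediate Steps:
d(j, S) = 0 (d(j, S) = 0*1 = 0)
D(T, t) = -t/313 (D(T, t) = 0/207 + t/(-313) = 0*(1/207) + t*(-1/313) = 0 - t/313 = -t/313)
(123*(-7 + 290) + 189204)/(-346068 + D(332, 93)) = (123*(-7 + 290) + 189204)/(-346068 - 1/313*93) = (123*283 + 189204)/(-346068 - 93/313) = (34809 + 189204)/(-108319377/313) = 224013*(-313/108319377) = -23372023/36106459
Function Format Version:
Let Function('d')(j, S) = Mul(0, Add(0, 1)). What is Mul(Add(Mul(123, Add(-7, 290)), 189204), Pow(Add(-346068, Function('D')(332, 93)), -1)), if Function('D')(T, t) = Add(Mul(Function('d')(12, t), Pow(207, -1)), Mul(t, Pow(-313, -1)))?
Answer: Rational(-23372023, 36106459) ≈ -0.64731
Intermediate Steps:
Function('d')(j, S) = 0 (Function('d')(j, S) = Mul(0, 1) = 0)
Function('D')(T, t) = Mul(Rational(-1, 313), t) (Function('D')(T, t) = Add(Mul(0, Pow(207, -1)), Mul(t, Pow(-313, -1))) = Add(Mul(0, Rational(1, 207)), Mul(t, Rational(-1, 313))) = Add(0, Mul(Rational(-1, 313), t)) = Mul(Rational(-1, 313), t))
Mul(Add(Mul(123, Add(-7, 290)), 189204), Pow(Add(-346068, Function('D')(332, 93)), -1)) = Mul(Add(Mul(123, Add(-7, 290)), 189204), Pow(Add(-346068, Mul(Rational(-1, 313), 93)), -1)) = Mul(Add(Mul(123, 283), 189204), Pow(Add(-346068, Rational(-93, 313)), -1)) = Mul(Add(34809, 189204), Pow(Rational(-108319377, 313), -1)) = Mul(224013, Rational(-313, 108319377)) = Rational(-23372023, 36106459)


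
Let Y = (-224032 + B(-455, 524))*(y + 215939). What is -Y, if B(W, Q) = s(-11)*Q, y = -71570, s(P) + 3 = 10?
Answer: 31813730316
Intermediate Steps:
s(P) = 7 (s(P) = -3 + 10 = 7)
B(W, Q) = 7*Q
Y = -31813730316 (Y = (-224032 + 7*524)*(-71570 + 215939) = (-224032 + 3668)*144369 = -220364*144369 = -31813730316)
-Y = -1*(-31813730316) = 31813730316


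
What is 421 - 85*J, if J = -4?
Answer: 761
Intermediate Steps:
421 - 85*J = 421 - 85*(-4) = 421 + 340 = 761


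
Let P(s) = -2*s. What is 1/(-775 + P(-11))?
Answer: -1/753 ≈ -0.0013280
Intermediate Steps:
1/(-775 + P(-11)) = 1/(-775 - 2*(-11)) = 1/(-775 + 22) = 1/(-753) = -1/753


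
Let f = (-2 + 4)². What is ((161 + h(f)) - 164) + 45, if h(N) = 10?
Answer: 52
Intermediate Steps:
f = 4 (f = 2² = 4)
((161 + h(f)) - 164) + 45 = ((161 + 10) - 164) + 45 = (171 - 164) + 45 = 7 + 45 = 52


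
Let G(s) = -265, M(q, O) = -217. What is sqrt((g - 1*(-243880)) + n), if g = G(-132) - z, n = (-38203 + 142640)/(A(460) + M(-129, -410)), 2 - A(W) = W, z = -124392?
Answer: 16*sqrt(2909769)/45 ≈ 606.51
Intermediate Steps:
A(W) = 2 - W
n = -104437/675 (n = (-38203 + 142640)/((2 - 1*460) - 217) = 104437/((2 - 460) - 217) = 104437/(-458 - 217) = 104437/(-675) = 104437*(-1/675) = -104437/675 ≈ -154.72)
g = 124127 (g = -265 - 1*(-124392) = -265 + 124392 = 124127)
sqrt((g - 1*(-243880)) + n) = sqrt((124127 - 1*(-243880)) - 104437/675) = sqrt((124127 + 243880) - 104437/675) = sqrt(368007 - 104437/675) = sqrt(248300288/675) = 16*sqrt(2909769)/45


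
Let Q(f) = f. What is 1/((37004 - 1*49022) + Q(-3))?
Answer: -1/12021 ≈ -8.3188e-5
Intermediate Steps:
1/((37004 - 1*49022) + Q(-3)) = 1/((37004 - 1*49022) - 3) = 1/((37004 - 49022) - 3) = 1/(-12018 - 3) = 1/(-12021) = -1/12021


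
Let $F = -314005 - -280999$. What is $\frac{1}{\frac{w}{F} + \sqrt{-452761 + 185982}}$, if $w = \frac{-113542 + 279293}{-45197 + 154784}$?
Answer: $- \frac{599526094550022}{3490241732965048678131037} - \frac{248575011250268585196 i \sqrt{739}}{3490241732965048678131037} \approx -1.7177 \cdot 10^{-10} - 0.0019361 i$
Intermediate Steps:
$w = \frac{165751}{109587} \approx 1.5125$
$F = -33006$ ($F = -314005 + 280999 = -33006$)
$\frac{1}{\frac{w}{F} + \sqrt{-452761 + 185982}} = \frac{1}{\frac{165751}{109587 \left(-33006\right)} + \sqrt{-452761 + 185982}} = \frac{1}{\frac{165751}{109587} \left(- \frac{1}{33006}\right) + \sqrt{-266779}} = \frac{1}{- \frac{165751}{3617028522} + 19 i \sqrt{739}}$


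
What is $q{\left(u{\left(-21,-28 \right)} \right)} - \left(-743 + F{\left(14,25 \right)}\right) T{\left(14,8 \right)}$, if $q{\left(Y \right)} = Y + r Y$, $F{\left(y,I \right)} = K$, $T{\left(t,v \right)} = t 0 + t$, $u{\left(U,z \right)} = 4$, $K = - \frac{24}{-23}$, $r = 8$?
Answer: $\frac{239738}{23} \approx 10423.0$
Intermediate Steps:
$K = \frac{24}{23}$ ($K = \left(-24\right) \left(- \frac{1}{23}\right) = \frac{24}{23} \approx 1.0435$)
$T{\left(t,v \right)} = t$ ($T{\left(t,v \right)} = 0 + t = t$)
$F{\left(y,I \right)} = \frac{24}{23}$
$q{\left(Y \right)} = 9 Y$ ($q{\left(Y \right)} = Y + 8 Y = 9 Y$)
$q{\left(u{\left(-21,-28 \right)} \right)} - \left(-743 + F{\left(14,25 \right)}\right) T{\left(14,8 \right)} = 9 \cdot 4 - \left(-743 + \frac{24}{23}\right) 14 = 36 - \left(- \frac{17065}{23}\right) 14 = 36 - - \frac{238910}{23} = 36 + \frac{238910}{23} = \frac{239738}{23}$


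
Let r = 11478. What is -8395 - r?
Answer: -19873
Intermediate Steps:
-8395 - r = -8395 - 1*11478 = -8395 - 11478 = -19873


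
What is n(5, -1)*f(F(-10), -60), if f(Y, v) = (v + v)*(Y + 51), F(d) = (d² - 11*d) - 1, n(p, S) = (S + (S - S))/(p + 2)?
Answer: 31200/7 ≈ 4457.1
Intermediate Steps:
n(p, S) = S/(2 + p) (n(p, S) = (S + 0)/(2 + p) = S/(2 + p))
F(d) = -1 + d² - 11*d
f(Y, v) = 2*v*(51 + Y) (f(Y, v) = (2*v)*(51 + Y) = 2*v*(51 + Y))
n(5, -1)*f(F(-10), -60) = (-1/(2 + 5))*(2*(-60)*(51 + (-1 + (-10)² - 11*(-10)))) = (-1/7)*(2*(-60)*(51 + (-1 + 100 + 110))) = (-1*⅐)*(2*(-60)*(51 + 209)) = -2*(-60)*260/7 = -⅐*(-31200) = 31200/7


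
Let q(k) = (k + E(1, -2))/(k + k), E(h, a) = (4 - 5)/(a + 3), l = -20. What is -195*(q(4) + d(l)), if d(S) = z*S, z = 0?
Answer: -585/8 ≈ -73.125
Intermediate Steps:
d(S) = 0 (d(S) = 0*S = 0)
E(h, a) = -1/(3 + a)
q(k) = (-1 + k)/(2*k) (q(k) = (k - 1/(3 - 2))/(k + k) = (k - 1/1)/((2*k)) = (k - 1*1)*(1/(2*k)) = (k - 1)*(1/(2*k)) = (-1 + k)*(1/(2*k)) = (-1 + k)/(2*k))
-195*(q(4) + d(l)) = -195*((1/2)*(-1 + 4)/4 + 0) = -195*((1/2)*(1/4)*3 + 0) = -195*(3/8 + 0) = -195*3/8 = -585/8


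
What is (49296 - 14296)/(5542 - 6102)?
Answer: -125/2 ≈ -62.500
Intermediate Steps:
(49296 - 14296)/(5542 - 6102) = 35000/(-560) = 35000*(-1/560) = -125/2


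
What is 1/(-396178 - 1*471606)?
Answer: -1/867784 ≈ -1.1524e-6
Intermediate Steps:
1/(-396178 - 1*471606) = 1/(-396178 - 471606) = 1/(-867784) = -1/867784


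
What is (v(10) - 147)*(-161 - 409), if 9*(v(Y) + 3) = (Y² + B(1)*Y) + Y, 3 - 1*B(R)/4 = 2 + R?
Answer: 235600/3 ≈ 78533.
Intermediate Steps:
B(R) = 4 - 4*R (B(R) = 12 - 4*(2 + R) = 12 + (-8 - 4*R) = 4 - 4*R)
v(Y) = -3 + Y/9 + Y²/9 (v(Y) = -3 + ((Y² + (4 - 4*1)*Y) + Y)/9 = -3 + ((Y² + (4 - 4)*Y) + Y)/9 = -3 + ((Y² + 0*Y) + Y)/9 = -3 + ((Y² + 0) + Y)/9 = -3 + (Y² + Y)/9 = -3 + (Y + Y²)/9 = -3 + (Y/9 + Y²/9) = -3 + Y/9 + Y²/9)
(v(10) - 147)*(-161 - 409) = ((-3 + (⅑)*10 + (⅑)*10²) - 147)*(-161 - 409) = ((-3 + 10/9 + (⅑)*100) - 147)*(-570) = ((-3 + 10/9 + 100/9) - 147)*(-570) = (83/9 - 147)*(-570) = -1240/9*(-570) = 235600/3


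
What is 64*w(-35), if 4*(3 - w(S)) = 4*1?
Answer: 128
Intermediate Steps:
w(S) = 2 (w(S) = 3 - 1 = 2)
64*w(-35) = 64*2 = 128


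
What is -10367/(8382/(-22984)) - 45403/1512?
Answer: 59981904265/2112264 ≈ 28397.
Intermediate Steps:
-10367/(8382/(-22984)) - 45403/1512 = -10367/(8382*(-1/22984)) - 45403*1/1512 = -10367/(-4191/11492) - 45403/1512 = -10367*(-11492/4191) - 45403/1512 = 119137564/4191 - 45403/1512 = 59981904265/2112264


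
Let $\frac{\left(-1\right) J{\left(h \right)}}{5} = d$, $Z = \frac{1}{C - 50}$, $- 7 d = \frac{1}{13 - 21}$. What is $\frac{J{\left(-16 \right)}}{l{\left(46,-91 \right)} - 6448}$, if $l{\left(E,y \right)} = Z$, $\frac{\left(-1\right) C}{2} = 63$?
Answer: $\frac{110}{7943943} \approx 1.3847 \cdot 10^{-5}$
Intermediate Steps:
$C = -126$ ($C = \left(-2\right) 63 = -126$)
$d = \frac{1}{56}$ ($d = - \frac{1}{7 \left(13 - 21\right)} = - \frac{1}{7 \left(-8\right)} = \left(- \frac{1}{7}\right) \left(- \frac{1}{8}\right) = \frac{1}{56} \approx 0.017857$)
$Z = - \frac{1}{176}$ ($Z = \frac{1}{-126 - 50} = \frac{1}{-176} = - \frac{1}{176} \approx -0.0056818$)
$l{\left(E,y \right)} = - \frac{1}{176}$
$J{\left(h \right)} = - \frac{5}{56}$ ($J{\left(h \right)} = \left(-5\right) \frac{1}{56} = - \frac{5}{56}$)
$\frac{J{\left(-16 \right)}}{l{\left(46,-91 \right)} - 6448} = - \frac{5}{56 \left(- \frac{1}{176} - 6448\right)} = - \frac{5}{56 \left(- \frac{1134849}{176}\right)} = \left(- \frac{5}{56}\right) \left(- \frac{176}{1134849}\right) = \frac{110}{7943943}$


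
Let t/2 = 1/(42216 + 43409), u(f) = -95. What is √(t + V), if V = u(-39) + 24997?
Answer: 2*√73029006006/3425 ≈ 157.80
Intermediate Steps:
V = 24902 (V = -95 + 24997 = 24902)
t = 2/85625 (t = 2/(42216 + 43409) = 2/85625 ≈ 2.3358e-5)
√(t + V) = √(2/85625 + 24902) = √(2132233752/85625) = 2*√73029006006/3425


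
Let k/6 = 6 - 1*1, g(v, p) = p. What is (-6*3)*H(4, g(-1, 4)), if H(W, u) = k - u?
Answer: -468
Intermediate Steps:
k = 30 (k = 6*(6 - 1*1) = 6*(6 - 1) = 6*5 = 30)
H(W, u) = 30 - u
(-6*3)*H(4, g(-1, 4)) = (-6*3)*(30 - 1*4) = -18*(30 - 4) = -18*26 = -468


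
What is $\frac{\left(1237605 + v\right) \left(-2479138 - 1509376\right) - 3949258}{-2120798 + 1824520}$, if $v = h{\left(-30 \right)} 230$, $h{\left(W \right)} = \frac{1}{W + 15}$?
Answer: $\frac{7404221491520}{444417} \approx 1.6661 \cdot 10^{7}$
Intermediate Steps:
$h{\left(W \right)} = \frac{1}{15 + W}$
$v = - \frac{46}{3}$ ($v = \frac{1}{15 - 30} \cdot 230 = \frac{1}{-15} \cdot 230 = \left(- \frac{1}{15}\right) 230 = - \frac{46}{3} \approx -15.333$)
$\frac{\left(1237605 + v\right) \left(-2479138 - 1509376\right) - 3949258}{-2120798 + 1824520} = \frac{\left(1237605 - \frac{46}{3}\right) \left(-2479138 - 1509376\right) - 3949258}{-2120798 + 1824520} = \frac{\frac{3712769}{3} \left(-3988514\right) - 3949258}{-296278} = \left(- \frac{14808431135266}{3} - 3949258\right) \left(- \frac{1}{296278}\right) = \left(- \frac{14808442983040}{3}\right) \left(- \frac{1}{296278}\right) = \frac{7404221491520}{444417}$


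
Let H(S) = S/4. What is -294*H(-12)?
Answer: 882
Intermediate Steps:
H(S) = S/4 (H(S) = S*(1/4) = S/4)
-294*H(-12) = -147*(-12)/2 = -294*(-3) = 882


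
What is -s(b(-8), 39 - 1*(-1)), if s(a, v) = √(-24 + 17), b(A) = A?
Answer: -I*√7 ≈ -2.6458*I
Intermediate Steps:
s(a, v) = I*√7 (s(a, v) = √(-7) = I*√7)
-s(b(-8), 39 - 1*(-1)) = -I*√7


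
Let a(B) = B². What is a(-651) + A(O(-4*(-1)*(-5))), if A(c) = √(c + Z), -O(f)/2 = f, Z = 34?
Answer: 423801 + √74 ≈ 4.2381e+5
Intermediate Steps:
O(f) = -2*f
A(c) = √(34 + c) (A(c) = √(c + 34) = √(34 + c))
a(-651) + A(O(-4*(-1)*(-5))) = (-651)² + √(34 - 2*(-4*(-1))*(-5)) = 423801 + √(34 - 8*(-5)) = 423801 + √(34 - 2*(-20)) = 423801 + √(34 + 40) = 423801 + √74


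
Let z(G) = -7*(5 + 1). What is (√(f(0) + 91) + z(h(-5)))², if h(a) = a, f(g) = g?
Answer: (42 - √91)² ≈ 1053.7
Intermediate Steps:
z(G) = -42 (z(G) = -7*6 = -42)
(√(f(0) + 91) + z(h(-5)))² = (√(0 + 91) - 42)² = (√91 - 42)² = (-42 + √91)²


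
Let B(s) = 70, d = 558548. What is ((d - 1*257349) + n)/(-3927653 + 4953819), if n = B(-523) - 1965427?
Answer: -832079/513083 ≈ -1.6217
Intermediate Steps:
n = -1965357 (n = 70 - 1965427 = -1965357)
((d - 1*257349) + n)/(-3927653 + 4953819) = ((558548 - 1*257349) - 1965357)/(-3927653 + 4953819) = ((558548 - 257349) - 1965357)/1026166 = (301199 - 1965357)*(1/1026166) = -1664158*1/1026166 = -832079/513083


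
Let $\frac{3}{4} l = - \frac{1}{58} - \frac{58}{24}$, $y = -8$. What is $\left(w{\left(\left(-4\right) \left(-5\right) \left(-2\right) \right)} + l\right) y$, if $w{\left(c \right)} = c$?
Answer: $\frac{90296}{261} \approx 345.96$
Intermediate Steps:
$l = - \frac{847}{261}$ ($l = \frac{4 \left(- \frac{1}{58} - \frac{58}{24}\right)}{3} = \frac{4 \left(\left(-1\right) \frac{1}{58} - \frac{29}{12}\right)}{3} = \frac{4 \left(- \frac{1}{58} - \frac{29}{12}\right)}{3} = \frac{4}{3} \left(- \frac{847}{348}\right) = - \frac{847}{261} \approx -3.2452$)
$\left(w{\left(\left(-4\right) \left(-5\right) \left(-2\right) \right)} + l\right) y = \left(\left(-4\right) \left(-5\right) \left(-2\right) - \frac{847}{261}\right) \left(-8\right) = \left(20 \left(-2\right) - \frac{847}{261}\right) \left(-8\right) = \left(-40 - \frac{847}{261}\right) \left(-8\right) = \left(- \frac{11287}{261}\right) \left(-8\right) = \frac{90296}{261}$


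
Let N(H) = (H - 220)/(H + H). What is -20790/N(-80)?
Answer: -11088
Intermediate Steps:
N(H) = (-220 + H)/(2*H) (N(H) = (-220 + H)/((2*H)) = (-220 + H)*(1/(2*H)) = (-220 + H)/(2*H))
-20790/N(-80) = -20790*(-160/(-220 - 80)) = -20790/((1/2)*(-1/80)*(-300)) = -20790/15/8 = -20790*8/15 = -11088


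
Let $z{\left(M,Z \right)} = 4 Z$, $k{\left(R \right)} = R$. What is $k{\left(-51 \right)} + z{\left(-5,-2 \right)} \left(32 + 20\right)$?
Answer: $-467$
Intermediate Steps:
$k{\left(-51 \right)} + z{\left(-5,-2 \right)} \left(32 + 20\right) = -51 + 4 \left(-2\right) \left(32 + 20\right) = -51 - 416 = -467$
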